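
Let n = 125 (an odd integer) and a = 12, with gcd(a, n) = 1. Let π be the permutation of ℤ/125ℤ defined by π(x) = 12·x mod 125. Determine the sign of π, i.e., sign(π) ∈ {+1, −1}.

Start at x=64: 64 → 18 → 91 → 92 → 104 → 123 → 101 → … (one orbit).
The orbit structure of x ↦ 12x mod 125: 4 orbits of sizes [100, 20, 4, 1].
sign(π) = (−1)^{n − #cycles} = (−1)^{125−4} = (−1)^121 = -1.

-1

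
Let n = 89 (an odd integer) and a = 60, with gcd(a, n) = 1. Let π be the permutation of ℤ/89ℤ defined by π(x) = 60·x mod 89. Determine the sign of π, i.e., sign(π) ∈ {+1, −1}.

-1

Trace 3: π^k(3) = [3, 2, 31, 80, 83, 85, 27] for k=0..6.
Cycle type of π: 88 + 1; total 2 cycles.
n − c = 89 − 2 = 87; sign = (−1)^87 = -1.
(60|89)_J = -1 (Zolotarev's lemma cross-check).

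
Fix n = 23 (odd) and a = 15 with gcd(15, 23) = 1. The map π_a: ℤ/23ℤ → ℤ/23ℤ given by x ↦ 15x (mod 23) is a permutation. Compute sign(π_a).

-1

Start at x=1: 1 → 15 → 18 → 17 → 2 → 7 → 13 → … (one orbit).
Decompose π into cycles: lengths [22, 1] (2 cycles, including the fixed point 0).
With 2 cycles on 23 points, sign = (−1)^{23−2} = -1.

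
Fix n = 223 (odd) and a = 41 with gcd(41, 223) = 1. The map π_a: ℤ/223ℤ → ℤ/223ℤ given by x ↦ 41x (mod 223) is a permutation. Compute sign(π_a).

Orbit of 34 under x↦41x: [34, 56, 66, 30, 115, 32, 197]… (length divides ord_223(41)).
Decompose π into cycles: lengths [37, 37, 37, 37, 37, 37, 1] (7 cycles, including the fixed point 0).
With 7 cycles on 223 points, sign = (−1)^{223−7} = +1.

+1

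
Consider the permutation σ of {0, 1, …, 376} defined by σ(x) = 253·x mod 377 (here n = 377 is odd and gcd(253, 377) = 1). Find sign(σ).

Start at x=107: 107 → 304 → 4 → 258 → 53 → 214 → 231 → … (one orbit).
Cycle type of π: 84×4 + 28 + 12 + 1; total 7 cycles.
Σ(ℓ_i−1) = 377−7 = 370; sign = (−1)^370 = +1.
The Jacobi symbol (253|377) = +1 (Zolotarev) agrees.

+1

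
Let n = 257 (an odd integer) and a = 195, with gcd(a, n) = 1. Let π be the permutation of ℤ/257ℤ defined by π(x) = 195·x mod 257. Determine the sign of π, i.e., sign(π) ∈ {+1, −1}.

+1

Trace 31: π^k(31) = [31, 134, 173, 68, 153, 23, 116] for k=0..6.
Cycle type of π: 128×2 + 1; total 3 cycles.
n − c = 257 − 3 = 254; sign = (−1)^254 = +1.
The Jacobi symbol (195|257) = +1 (Zolotarev) agrees.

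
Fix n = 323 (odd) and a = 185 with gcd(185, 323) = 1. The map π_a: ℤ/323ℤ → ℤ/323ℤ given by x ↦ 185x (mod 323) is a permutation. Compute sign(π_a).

Trace 220: π^k(220) = [220, 2, 47, 297, 35, 15, 191] for k=0..6.
Cycle lengths of π_185 on ℤ/323ℤ: [72, 72, 72, 72, 18, 8, 8, 1]; 8 cycles in total.
8 cycles on 323: each ℓ→(−1)^(ℓ−1), product (−1)^315 = -1.
The Jacobi symbol (185|323) = -1 (Zolotarev) agrees.

-1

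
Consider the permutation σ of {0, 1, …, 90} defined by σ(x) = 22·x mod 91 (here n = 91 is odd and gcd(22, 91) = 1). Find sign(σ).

+1

Trace 1: π^k(1) = [1, 22, 29] for k=0..2.
35 cycles of lengths [3, 3, 3, 3, 3, 3, 3, 3, 3, 3, 3, 3, 3, 3, 3, 3, 3, 3, 3, 3, 3, 3, 3, 3, 3, 3, 3, 3, 1, 1, 1, 1, 1, 1, 1].
n − c = 91 − 35 = 56; sign = (−1)^56 = +1.
Zolotarev: (22|91) = +1, matching the cycle-count sign.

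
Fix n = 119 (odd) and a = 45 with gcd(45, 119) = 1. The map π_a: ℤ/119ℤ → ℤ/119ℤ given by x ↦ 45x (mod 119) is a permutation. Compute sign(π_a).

+1

Trace 15: π^k(15) = [15, 80, 30, 41, 60, 82, 1] for k=0..6.
Decompose π into cycles: lengths [48, 48, 16, 6, 1] (5 cycles, including the fixed point 0).
With 5 cycles on 119 points, sign = (−1)^{119−5} = +1.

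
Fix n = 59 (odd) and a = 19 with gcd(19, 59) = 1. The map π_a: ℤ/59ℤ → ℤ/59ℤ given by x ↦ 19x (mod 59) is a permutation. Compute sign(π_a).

Start at x=51: 51 → 25 → 3 → 57 → 21 → 45 → 29 → … (one orbit).
π_19 has 3 disjoint cycles with lengths [29, 29, 1] on {0,…,58}.
Σ(ℓ_i−1) = 59−3 = 56; sign = (−1)^56 = +1.
Check: (19/59) = +1 by Zolotarev.

+1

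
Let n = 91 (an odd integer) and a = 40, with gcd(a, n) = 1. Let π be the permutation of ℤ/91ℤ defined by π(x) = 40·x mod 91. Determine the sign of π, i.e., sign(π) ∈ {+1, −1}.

Trace 53: π^k(53) = [53, 27, 79, 66, 1, 40] for k=0..5.
26 cycles of lengths [6, 6, 6, 6, 6, 6, 6, 6, 6, 6, 6, 6, 6, 1, 1, 1, 1, 1, 1, 1, 1, 1, 1, 1, 1, 1].
91 − 26 = 65 transpositions; sign(π) = (−1)^65 = -1.
Via Zolotarev, sign(π_{40}) = (40|91) = -1.

-1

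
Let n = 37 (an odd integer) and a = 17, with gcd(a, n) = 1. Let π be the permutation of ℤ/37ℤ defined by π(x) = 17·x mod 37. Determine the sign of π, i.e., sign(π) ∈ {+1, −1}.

-1

Start at x=24: 24 → 1 → 17 → 30 → 29 → 12 → 19 → … (one orbit).
π_17 has 2 disjoint cycles with lengths [36, 1] on {0,…,36}.
With 2 cycles on 37 points, sign = (−1)^{37−2} = -1.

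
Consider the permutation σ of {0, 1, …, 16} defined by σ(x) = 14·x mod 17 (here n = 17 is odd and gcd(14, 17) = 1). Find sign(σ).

Orbit of 3 under x↦14x: [3, 8, 10, 4, 5, 2, 11]… (length divides ord_17(14)).
Cycle lengths of π_14 on ℤ/17ℤ: [16, 1]; 2 cycles in total.
17 − 2 = 15 transpositions; sign(π) = (−1)^15 = -1.

-1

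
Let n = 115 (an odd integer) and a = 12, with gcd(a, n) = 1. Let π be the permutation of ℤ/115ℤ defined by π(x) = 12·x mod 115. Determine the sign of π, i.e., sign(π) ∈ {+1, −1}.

-1

Trace 32: π^k(32) = [32, 39, 8, 96, 2, 24, 58] for k=0..6.
π_12 has 6 disjoint cycles with lengths [44, 44, 11, 11, 4, 1] on {0,…,114}.
Σ(ℓ_i−1) = 115−6 = 109; sign = (−1)^109 = -1.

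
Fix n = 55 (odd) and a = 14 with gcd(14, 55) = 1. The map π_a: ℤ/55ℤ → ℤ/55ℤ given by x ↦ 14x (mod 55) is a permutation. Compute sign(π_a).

Trace 26: π^k(26) = [26, 34, 36, 9, 16, 4, 1] for k=0..6.
The orbit structure of x ↦ 14x mod 55: 9 orbits of sizes [10, 10, 10, 10, 5, 5, 2, 2, 1].
n − c = 55 − 9 = 46; sign = (−1)^46 = +1.
The Jacobi symbol (14|55) = +1 (Zolotarev) agrees.

+1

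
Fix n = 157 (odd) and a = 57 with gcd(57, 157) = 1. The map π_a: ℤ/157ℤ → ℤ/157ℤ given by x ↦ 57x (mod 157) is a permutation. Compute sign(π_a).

+1

Start at x=93: 93 → 120 → 89 → 49 → 124 → 3 → 14 → … (one orbit).
3 cycles of lengths [78, 78, 1].
Σ(ℓ_i−1) = 157−3 = 154; sign = (−1)^154 = +1.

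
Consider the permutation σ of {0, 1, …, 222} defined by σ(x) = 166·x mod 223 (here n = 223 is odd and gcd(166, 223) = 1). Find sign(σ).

+1

Orbit of 63 under x↦166x: [63, 200, 196, 201, 139, 105, 36]… (length divides ord_223(166)).
The orbit structure of x ↦ 166x mod 223: 3 orbits of sizes [111, 111, 1].
Σ(ℓ_i−1) = 223−3 = 220; sign = (−1)^220 = +1.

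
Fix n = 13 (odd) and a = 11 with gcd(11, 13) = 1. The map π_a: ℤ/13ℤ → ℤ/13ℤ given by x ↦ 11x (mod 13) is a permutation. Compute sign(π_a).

Trace 1: π^k(1) = [1, 11, 4, 5, 3, 7, 12] for k=0..6.
2 cycles of lengths [12, 1].
sign(π) = (−1)^{n − #cycles} = (−1)^{13−2} = (−1)^11 = -1.

-1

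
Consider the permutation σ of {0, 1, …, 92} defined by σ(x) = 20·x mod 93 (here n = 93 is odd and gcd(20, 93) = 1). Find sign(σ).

Orbit of 59 under x↦20x: [59, 64, 71, 25, 35, 49, 50]… (length divides ord_93(20)).
Cycle lengths of π_20 on ℤ/93ℤ: [30, 30, 15, 15, 2, 1]; 6 cycles in total.
6 cycles on 93: each ℓ→(−1)^(ℓ−1), product (−1)^87 = -1.
Zolotarev: (20|93) = -1, matching the cycle-count sign.

-1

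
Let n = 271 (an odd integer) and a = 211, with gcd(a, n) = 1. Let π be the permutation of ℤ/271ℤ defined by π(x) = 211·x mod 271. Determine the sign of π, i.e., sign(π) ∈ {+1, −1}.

+1

Start at x=248: 248 → 25 → 126 → 28 → 217 → 259 → 178 → … (one orbit).
Cycle type of π: 27×10 + 1; total 11 cycles.
11 cycles on 271: each ℓ→(−1)^(ℓ−1), product (−1)^260 = +1.
Check: (211/271) = +1 by Zolotarev.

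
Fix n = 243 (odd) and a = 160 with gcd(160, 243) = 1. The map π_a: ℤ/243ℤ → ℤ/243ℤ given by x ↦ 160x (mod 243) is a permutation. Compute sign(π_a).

Orbit of 103 under x↦160x: [103, 199, 7, 148, 109, 187, 31]… (length divides ord_243(160)).
Cycle type of π: 81×2 + 27×2 + 9×2 + 3×2 + 1×3; total 11 cycles.
11 cycles on 243: each ℓ→(−1)^(ℓ−1), product (−1)^232 = +1.

+1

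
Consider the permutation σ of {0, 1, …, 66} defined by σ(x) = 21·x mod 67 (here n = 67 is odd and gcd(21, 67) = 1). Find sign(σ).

+1

Orbit of 54 under x↦21x: [54, 62, 29, 6, 59, 33, 23]… (length divides ord_67(21)).
3 cycles of lengths [33, 33, 1].
Σ(ℓ_i−1) = 67−3 = 64; sign = (−1)^64 = +1.
(21|67)_J = +1 (Zolotarev's lemma cross-check).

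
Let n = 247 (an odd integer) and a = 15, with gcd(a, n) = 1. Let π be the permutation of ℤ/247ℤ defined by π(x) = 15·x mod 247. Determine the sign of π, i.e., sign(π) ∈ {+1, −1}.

+1

Trace 35: π^k(35) = [35, 31, 218, 59, 144, 184, 43] for k=0..6.
Cycle lengths of π_15 on ℤ/247ℤ: [36, 36, 36, 36, 36, 36, 18, 12, 1]; 9 cycles in total.
9 cycles on 247: each ℓ→(−1)^(ℓ−1), product (−1)^238 = +1.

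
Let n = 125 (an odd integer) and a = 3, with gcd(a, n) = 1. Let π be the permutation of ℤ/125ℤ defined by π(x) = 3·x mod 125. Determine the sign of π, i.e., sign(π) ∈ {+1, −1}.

Orbit of 118 under x↦3x: [118, 104, 62, 61, 58, 49, 22]… (length divides ord_125(3)).
Decompose π into cycles: lengths [100, 20, 4, 1] (4 cycles, including the fixed point 0).
Σ(ℓ_i−1) = 125−4 = 121; sign = (−1)^121 = -1.

-1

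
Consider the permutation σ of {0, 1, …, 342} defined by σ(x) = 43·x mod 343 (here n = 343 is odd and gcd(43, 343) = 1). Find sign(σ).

+1

Trace 141: π^k(141) = [141, 232, 29, 218, 113, 57, 50] for k=0..6.
π_43 has 19 disjoint cycles with lengths [49, 49, 49, 49, 49, 49, 7, 7, 7, 7, 7, 7, 1, 1, 1, 1, 1, 1, 1] on {0,…,342}.
sign(π) = (−1)^{n − #cycles} = (−1)^{343−19} = (−1)^324 = +1.
Zolotarev: (43|343) = +1, matching the cycle-count sign.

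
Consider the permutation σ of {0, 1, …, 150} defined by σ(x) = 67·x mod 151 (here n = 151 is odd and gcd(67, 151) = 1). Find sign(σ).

Orbit of 60 under x↦67x: [60, 94, 107, 72, 143, 68, 26]… (length divides ord_151(67)).
π_67 has 4 disjoint cycles with lengths [50, 50, 50, 1] on {0,…,150}.
n − c = 151 − 4 = 147; sign = (−1)^147 = -1.
The Jacobi symbol (67|151) = -1 (Zolotarev) agrees.

-1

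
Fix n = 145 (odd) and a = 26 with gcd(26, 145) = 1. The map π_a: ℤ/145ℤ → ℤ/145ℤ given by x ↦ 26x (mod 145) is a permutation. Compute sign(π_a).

-1

Orbit of 21 under x↦26x: [21, 111, 131, 71, 106, 1, 26]… (length divides ord_145(26)).
Cycle lengths of π_26 on ℤ/145ℤ: [28, 28, 28, 28, 28, 1, 1, 1, 1, 1]; 10 cycles in total.
Σ(ℓ_i−1) = 145−10 = 135; sign = (−1)^135 = -1.
Zolotarev: (26|145) = -1, matching the cycle-count sign.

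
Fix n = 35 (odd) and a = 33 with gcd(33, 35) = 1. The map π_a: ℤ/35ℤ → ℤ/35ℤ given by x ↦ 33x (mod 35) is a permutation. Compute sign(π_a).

Trace 1: π^k(1) = [1, 33, 4, 27, 16, 3, 29] for k=0..6.
5 cycles of lengths [12, 12, 6, 4, 1].
Σ(ℓ_i−1) = 35−5 = 30; sign = (−1)^30 = +1.

+1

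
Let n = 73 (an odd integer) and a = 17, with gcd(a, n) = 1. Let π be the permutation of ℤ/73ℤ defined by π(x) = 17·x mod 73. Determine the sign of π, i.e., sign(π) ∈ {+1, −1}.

Orbit of 30 under x↦17x: [30, 72, 56, 3, 51, 64, 66]… (length divides ord_73(17)).
π_17 has 4 disjoint cycles with lengths [24, 24, 24, 1] on {0,…,72}.
Σ(ℓ_i−1) = 73−4 = 69; sign = (−1)^69 = -1.

-1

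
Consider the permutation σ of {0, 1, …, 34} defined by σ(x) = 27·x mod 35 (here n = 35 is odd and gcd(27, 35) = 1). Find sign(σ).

Orbit of 27 under x↦27x: [27, 29, 13, 1]… (length divides ord_35(27)).
The orbit structure of x ↦ 27x mod 35: 11 orbits of sizes [4, 4, 4, 4, 4, 4, 4, 2, 2, 2, 1].
n − c = 35 − 11 = 24; sign = (−1)^24 = +1.
The Jacobi symbol (27|35) = +1 (Zolotarev) agrees.

+1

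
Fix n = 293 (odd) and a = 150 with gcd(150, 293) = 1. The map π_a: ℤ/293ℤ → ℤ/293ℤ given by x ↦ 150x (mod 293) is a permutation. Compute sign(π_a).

Trace 289: π^k(289) = [289, 279, 244, 268, 59, 60, 210] for k=0..6.
Cycle lengths of π_150 on ℤ/293ℤ: [73, 73, 73, 73, 1]; 5 cycles in total.
n − c = 293 − 5 = 288; sign = (−1)^288 = +1.

+1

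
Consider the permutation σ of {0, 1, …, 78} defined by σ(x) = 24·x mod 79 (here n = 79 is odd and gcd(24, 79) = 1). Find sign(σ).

-1

Orbit of 23 under x↦24x: [23, 78, 55, 56, 1, 24]… (length divides ord_79(24)).
Cycle lengths of π_24 on ℤ/79ℤ: [6, 6, 6, 6, 6, 6, 6, 6, 6, 6, 6, 6, 6, 1]; 14 cycles in total.
14 cycles on 79: each ℓ→(−1)^(ℓ−1), product (−1)^65 = -1.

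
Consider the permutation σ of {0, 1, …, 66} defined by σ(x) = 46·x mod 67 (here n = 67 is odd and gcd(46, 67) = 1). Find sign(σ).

-1

Orbit of 60 under x↦46x: [60, 13, 62, 38, 6, 8, 33]… (length divides ord_67(46)).
The orbit structure of x ↦ 46x mod 67: 2 orbits of sizes [66, 1].
Σ(ℓ_i−1) = 67−2 = 65; sign = (−1)^65 = -1.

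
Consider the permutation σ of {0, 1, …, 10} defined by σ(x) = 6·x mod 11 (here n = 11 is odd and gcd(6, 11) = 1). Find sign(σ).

Trace 10: π^k(10) = [10, 5, 8, 4, 2, 1, 6] for k=0..6.
π_6 has 2 disjoint cycles with lengths [10, 1] on {0,…,10}.
sign(π) = (−1)^{n − #cycles} = (−1)^{11−2} = (−1)^9 = -1.
(6|11)_J = -1 (Zolotarev's lemma cross-check).

-1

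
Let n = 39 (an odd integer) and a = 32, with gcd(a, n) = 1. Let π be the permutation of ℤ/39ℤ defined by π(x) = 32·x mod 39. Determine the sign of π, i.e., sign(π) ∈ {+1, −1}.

Trace 16: π^k(16) = [16, 5, 4, 11, 1, 32, 10] for k=0..6.
5 cycles of lengths [12, 12, 12, 2, 1].
n − c = 39 − 5 = 34; sign = (−1)^34 = +1.
(32|39)_J = +1 (Zolotarev's lemma cross-check).

+1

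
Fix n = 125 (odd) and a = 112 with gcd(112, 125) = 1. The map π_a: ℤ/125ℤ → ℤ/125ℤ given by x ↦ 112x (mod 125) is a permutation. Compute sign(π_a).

-1

Start at x=31: 31 → 97 → 114 → 18 → 16 → 42 → 79 → … (one orbit).
π_112 has 4 disjoint cycles with lengths [100, 20, 4, 1] on {0,…,124}.
Σ(ℓ_i−1) = 125−4 = 121; sign = (−1)^121 = -1.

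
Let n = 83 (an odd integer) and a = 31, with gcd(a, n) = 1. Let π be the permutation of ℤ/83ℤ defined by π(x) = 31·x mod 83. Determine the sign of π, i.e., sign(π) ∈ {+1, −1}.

Trace 31: π^k(31) = [31, 48, 77, 63, 44, 36, 37] for k=0..6.
Cycle lengths of π_31 on ℤ/83ℤ: [41, 41, 1]; 3 cycles in total.
n − c = 83 − 3 = 80; sign = (−1)^80 = +1.

+1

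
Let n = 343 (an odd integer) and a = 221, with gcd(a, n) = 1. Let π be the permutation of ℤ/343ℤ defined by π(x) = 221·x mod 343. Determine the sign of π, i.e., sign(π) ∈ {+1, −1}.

Trace 221: π^k(221) = [221, 135, 337, 46, 219, 36, 67] for k=0..6.
Cycle lengths of π_221 on ℤ/343ℤ: [147, 147, 21, 21, 3, 3, 1]; 7 cycles in total.
With 7 cycles on 343 points, sign = (−1)^{343−7} = +1.
(221|343)_J = +1 (Zolotarev's lemma cross-check).

+1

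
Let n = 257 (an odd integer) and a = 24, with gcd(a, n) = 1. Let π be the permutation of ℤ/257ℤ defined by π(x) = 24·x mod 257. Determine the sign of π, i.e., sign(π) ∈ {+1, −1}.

-1

Trace 41: π^k(41) = [41, 213, 229, 99, 63, 227, 51] for k=0..6.
The orbit structure of x ↦ 24x mod 257: 2 orbits of sizes [256, 1].
2 cycles on 257: each ℓ→(−1)^(ℓ−1), product (−1)^255 = -1.
(24|257)_J = -1 (Zolotarev's lemma cross-check).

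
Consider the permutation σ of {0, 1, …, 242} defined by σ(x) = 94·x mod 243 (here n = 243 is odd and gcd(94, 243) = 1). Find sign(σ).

Start at x=199: 199 → 238 → 16 → 46 → 193 → 160 → 217 → … (one orbit).
Cycle lengths of π_94 on ℤ/243ℤ: [81, 81, 27, 27, 9, 9, 3, 3, 1, 1, 1]; 11 cycles in total.
11 cycles on 243: each ℓ→(−1)^(ℓ−1), product (−1)^232 = +1.
Zolotarev: (94|243) = +1, matching the cycle-count sign.

+1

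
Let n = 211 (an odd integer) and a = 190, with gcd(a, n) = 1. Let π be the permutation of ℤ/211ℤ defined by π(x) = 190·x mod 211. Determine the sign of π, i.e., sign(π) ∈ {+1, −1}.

Start at x=74: 74 → 134 → 140 → 14 → 128 → 55 → 111 → … (one orbit).
8 cycles of lengths [30, 30, 30, 30, 30, 30, 30, 1].
With 8 cycles on 211 points, sign = (−1)^{211−8} = -1.
Check: (190/211) = -1 by Zolotarev.

-1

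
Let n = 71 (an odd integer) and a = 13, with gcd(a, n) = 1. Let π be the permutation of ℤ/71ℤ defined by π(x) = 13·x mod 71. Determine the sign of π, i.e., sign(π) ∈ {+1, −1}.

-1

Start at x=55: 55 → 5 → 65 → 64 → 51 → 24 → 28 → … (one orbit).
π_13 has 2 disjoint cycles with lengths [70, 1] on {0,…,70}.
With 2 cycles on 71 points, sign = (−1)^{71−2} = -1.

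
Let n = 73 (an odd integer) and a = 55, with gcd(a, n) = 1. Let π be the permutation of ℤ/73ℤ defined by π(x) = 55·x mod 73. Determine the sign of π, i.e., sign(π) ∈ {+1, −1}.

Orbit of 64 under x↦55x: [64, 16, 4, 1, 55, 32, 8]… (length divides ord_73(55)).
Cycle type of π: 9×8 + 1; total 9 cycles.
n − c = 73 − 9 = 64; sign = (−1)^64 = +1.
Zolotarev: (55|73) = +1, matching the cycle-count sign.

+1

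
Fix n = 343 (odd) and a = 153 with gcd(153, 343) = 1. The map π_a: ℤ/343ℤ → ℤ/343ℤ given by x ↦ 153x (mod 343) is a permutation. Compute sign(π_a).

-1

Trace 342: π^k(342) = [342, 190, 258, 29, 321, 64, 188] for k=0..6.
The orbit structure of x ↦ 153x mod 343: 10 orbits of sizes [98, 98, 98, 14, 14, 14, 2, 2, 2, 1].
Σ(ℓ_i−1) = 343−10 = 333; sign = (−1)^333 = -1.
Zolotarev: (153|343) = -1, matching the cycle-count sign.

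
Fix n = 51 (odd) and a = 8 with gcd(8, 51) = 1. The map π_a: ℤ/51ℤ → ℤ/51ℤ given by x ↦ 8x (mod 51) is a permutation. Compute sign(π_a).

-1

Orbit of 2 under x↦8x: [2, 16, 26, 4, 32, 1, 8]… (length divides ord_51(8)).
8 cycles of lengths [8, 8, 8, 8, 8, 8, 2, 1].
sign(π) = (−1)^{n − #cycles} = (−1)^{51−8} = (−1)^43 = -1.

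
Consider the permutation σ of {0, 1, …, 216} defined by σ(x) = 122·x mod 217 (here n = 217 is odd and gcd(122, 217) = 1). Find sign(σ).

+1

Start at x=108: 108 → 156 → 153 → 4 → 54 → 78 → 185 → … (one orbit).
11 cycles of lengths [30, 30, 30, 30, 30, 30, 10, 10, 10, 6, 1].
Σ(ℓ_i−1) = 217−11 = 206; sign = (−1)^206 = +1.
The Jacobi symbol (122|217) = +1 (Zolotarev) agrees.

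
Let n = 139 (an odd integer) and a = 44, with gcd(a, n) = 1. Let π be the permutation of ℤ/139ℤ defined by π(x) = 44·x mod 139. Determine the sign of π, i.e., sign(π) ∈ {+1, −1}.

+1

Trace 91: π^k(91) = [91, 112, 63, 131, 65, 80, 45] for k=0..6.
7 cycles of lengths [23, 23, 23, 23, 23, 23, 1].
7 cycles on 139: each ℓ→(−1)^(ℓ−1), product (−1)^132 = +1.
Zolotarev: (44|139) = +1, matching the cycle-count sign.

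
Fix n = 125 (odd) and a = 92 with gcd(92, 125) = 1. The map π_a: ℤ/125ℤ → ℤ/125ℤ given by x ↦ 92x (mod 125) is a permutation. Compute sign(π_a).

-1

Orbit of 29 under x↦92x: [29, 43, 81, 77, 84, 103, 101]… (length divides ord_125(92)).
The orbit structure of x ↦ 92x mod 125: 4 orbits of sizes [100, 20, 4, 1].
n − c = 125 − 4 = 121; sign = (−1)^121 = -1.
Via Zolotarev, sign(π_{92}) = (92|125) = -1.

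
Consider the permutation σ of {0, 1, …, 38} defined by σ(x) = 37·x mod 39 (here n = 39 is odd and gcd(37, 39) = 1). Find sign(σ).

Orbit of 31 under x↦37x: [31, 16, 7, 25, 28, 22, 34]… (length divides ord_39(37)).
π_37 has 6 disjoint cycles with lengths [12, 12, 12, 1, 1, 1] on {0,…,38}.
39 − 6 = 33 transpositions; sign(π) = (−1)^33 = -1.

-1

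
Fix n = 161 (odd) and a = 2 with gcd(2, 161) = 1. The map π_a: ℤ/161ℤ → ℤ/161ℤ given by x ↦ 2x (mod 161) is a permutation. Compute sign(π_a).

+1

Trace 93: π^k(93) = [93, 25, 50, 100, 39, 78, 156] for k=0..6.
π_2 has 9 disjoint cycles with lengths [33, 33, 33, 33, 11, 11, 3, 3, 1] on {0,…,160}.
9 cycles on 161: each ℓ→(−1)^(ℓ−1), product (−1)^152 = +1.
(2|161)_J = +1 (Zolotarev's lemma cross-check).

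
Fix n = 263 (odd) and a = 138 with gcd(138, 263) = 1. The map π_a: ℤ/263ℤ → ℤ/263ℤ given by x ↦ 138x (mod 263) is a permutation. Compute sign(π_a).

Orbit of 25 under x↦138x: [25, 31, 70, 192, 196, 222, 128]… (length divides ord_263(138)).
Cycle type of π: 131×2 + 1; total 3 cycles.
Σ(ℓ_i−1) = 263−3 = 260; sign = (−1)^260 = +1.

+1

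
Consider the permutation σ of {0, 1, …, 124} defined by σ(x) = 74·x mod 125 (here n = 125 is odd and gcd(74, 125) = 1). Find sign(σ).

+1

Trace 51: π^k(51) = [51, 24, 26, 49, 1, 74, 101] for k=0..6.
Cycle lengths of π_74 on ℤ/125ℤ: [10, 10, 10, 10, 10, 10, 10, 10, 10, 10, 2, 2, 2, 2, 2, 2, 2, 2, 2, 2, 2, 2, 1]; 23 cycles in total.
Σ(ℓ_i−1) = 125−23 = 102; sign = (−1)^102 = +1.
Check: (74/125) = +1 by Zolotarev.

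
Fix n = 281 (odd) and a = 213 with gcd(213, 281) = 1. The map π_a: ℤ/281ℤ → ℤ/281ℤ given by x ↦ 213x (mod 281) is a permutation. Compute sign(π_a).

+1

Start at x=195: 195 → 228 → 232 → 241 → 191 → 219 → 1 → … (one orbit).
15 cycles of lengths [20, 20, 20, 20, 20, 20, 20, 20, 20, 20, 20, 20, 20, 20, 1].
15 cycles on 281: each ℓ→(−1)^(ℓ−1), product (−1)^266 = +1.
Via Zolotarev, sign(π_{213}) = (213|281) = +1.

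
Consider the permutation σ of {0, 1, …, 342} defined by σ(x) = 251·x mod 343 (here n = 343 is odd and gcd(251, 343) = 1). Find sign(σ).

-1

Start at x=141: 141 → 62 → 127 → 321 → 309 → 41 → 1 → … (one orbit).
Cycle type of π: 98×3 + 14×3 + 2×3 + 1; total 10 cycles.
n − c = 343 − 10 = 333; sign = (−1)^333 = -1.
Check: (251/343) = -1 by Zolotarev.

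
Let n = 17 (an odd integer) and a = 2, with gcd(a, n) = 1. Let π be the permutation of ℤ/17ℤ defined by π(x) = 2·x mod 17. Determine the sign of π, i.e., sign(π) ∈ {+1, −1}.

+1

Start at x=15: 15 → 13 → 9 → 1 → 2 → 4 → 8 → … (one orbit).
The orbit structure of x ↦ 2x mod 17: 3 orbits of sizes [8, 8, 1].
sign(π) = (−1)^{n − #cycles} = (−1)^{17−3} = (−1)^14 = +1.
(2|17)_J = +1 (Zolotarev's lemma cross-check).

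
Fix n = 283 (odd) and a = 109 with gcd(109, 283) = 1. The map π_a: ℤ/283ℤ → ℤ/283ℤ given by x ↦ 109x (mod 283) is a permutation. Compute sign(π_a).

Orbit of 55 under x↦109x: [55, 52, 8, 23, 243, 168, 200]… (length divides ord_283(109)).
Cycle type of π: 282 + 1; total 2 cycles.
With 2 cycles on 283 points, sign = (−1)^{283−2} = -1.
(109|283)_J = -1 (Zolotarev's lemma cross-check).

-1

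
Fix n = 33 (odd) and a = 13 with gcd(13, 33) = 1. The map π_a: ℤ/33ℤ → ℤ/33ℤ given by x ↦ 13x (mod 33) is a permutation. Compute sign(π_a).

-1

Orbit of 13 under x↦13x: [13, 4, 19, 16, 10, 31, 7]… (length divides ord_33(13)).
Decompose π into cycles: lengths [10, 10, 10, 1, 1, 1] (6 cycles, including the fixed point 0).
sign(π) = (−1)^{n − #cycles} = (−1)^{33−6} = (−1)^27 = -1.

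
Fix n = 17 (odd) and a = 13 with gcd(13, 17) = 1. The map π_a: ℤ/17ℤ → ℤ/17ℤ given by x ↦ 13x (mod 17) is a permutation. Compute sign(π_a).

Trace 4: π^k(4) = [4, 1, 13, 16] for k=0..3.
π_13 has 5 disjoint cycles with lengths [4, 4, 4, 4, 1] on {0,…,16}.
17 − 5 = 12 transpositions; sign(π) = (−1)^12 = +1.
The Jacobi symbol (13|17) = +1 (Zolotarev) agrees.

+1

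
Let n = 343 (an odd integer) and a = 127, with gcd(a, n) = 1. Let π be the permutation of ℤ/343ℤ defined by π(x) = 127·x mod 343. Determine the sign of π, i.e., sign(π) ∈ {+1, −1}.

+1

Trace 190: π^k(190) = [190, 120, 148, 274, 155, 134, 211] for k=0..6.
19 cycles of lengths [49, 49, 49, 49, 49, 49, 7, 7, 7, 7, 7, 7, 1, 1, 1, 1, 1, 1, 1].
With 19 cycles on 343 points, sign = (−1)^{343−19} = +1.
The Jacobi symbol (127|343) = +1 (Zolotarev) agrees.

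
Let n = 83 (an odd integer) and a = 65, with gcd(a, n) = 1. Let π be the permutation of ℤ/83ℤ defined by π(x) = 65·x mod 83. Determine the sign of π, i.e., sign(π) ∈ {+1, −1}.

Orbit of 40 under x↦65x: [40, 27, 12, 33, 70, 68, 21]… (length divides ord_83(65)).
Cycle lengths of π_65 on ℤ/83ℤ: [41, 41, 1]; 3 cycles in total.
sign(π) = (−1)^{n − #cycles} = (−1)^{83−3} = (−1)^80 = +1.

+1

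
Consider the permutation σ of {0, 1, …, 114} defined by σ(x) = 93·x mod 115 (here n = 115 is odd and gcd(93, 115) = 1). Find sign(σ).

-1

Orbit of 47 under x↦93x: [47, 1, 93, 24]… (length divides ord_115(93)).
Cycle lengths of π_93 on ℤ/115ℤ: [4, 4, 4, 4, 4, 4, 4, 4, 4, 4, 4, 4, 4, 4, 4, 4, 4, 4, 4, 4, 4, 4, 4, 1, 1, 1, 1, 1, 1, 1, 1, 1, 1, 1, 1, 1, 1, 1, 1, 1, 1, 1, 1, 1, 1, 1]; 46 cycles in total.
sign(π) = (−1)^{n − #cycles} = (−1)^{115−46} = (−1)^69 = -1.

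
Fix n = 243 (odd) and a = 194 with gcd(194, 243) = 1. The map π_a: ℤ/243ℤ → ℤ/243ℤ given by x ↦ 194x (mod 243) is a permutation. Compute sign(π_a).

-1

Orbit of 94 under x↦194x: [94, 11, 190, 167, 79, 17, 139]… (length divides ord_243(194)).
Cycle lengths of π_194 on ℤ/243ℤ: [162, 54, 18, 6, 2, 1]; 6 cycles in total.
n − c = 243 − 6 = 237; sign = (−1)^237 = -1.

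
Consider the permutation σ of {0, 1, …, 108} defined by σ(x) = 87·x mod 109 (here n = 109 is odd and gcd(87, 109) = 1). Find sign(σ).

Orbit of 25 under x↦87x: [25, 104, 1, 87, 48, 34, 15]… (length divides ord_109(87)).
Cycle type of π: 54×2 + 1; total 3 cycles.
sign(π) = (−1)^{n − #cycles} = (−1)^{109−3} = (−1)^106 = +1.
The Jacobi symbol (87|109) = +1 (Zolotarev) agrees.

+1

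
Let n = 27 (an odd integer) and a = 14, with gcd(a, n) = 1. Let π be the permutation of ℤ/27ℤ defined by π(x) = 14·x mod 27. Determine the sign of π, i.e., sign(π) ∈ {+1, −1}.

-1

Trace 2: π^k(2) = [2, 1, 14, 7, 17, 22, 11] for k=0..6.
Decompose π into cycles: lengths [18, 6, 2, 1] (4 cycles, including the fixed point 0).
sign(π) = (−1)^{n − #cycles} = (−1)^{27−4} = (−1)^23 = -1.
The Jacobi symbol (14|27) = -1 (Zolotarev) agrees.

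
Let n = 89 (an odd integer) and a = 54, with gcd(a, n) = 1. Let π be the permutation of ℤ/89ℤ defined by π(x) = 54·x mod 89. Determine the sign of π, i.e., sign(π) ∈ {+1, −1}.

-1

Trace 13: π^k(13) = [13, 79, 83, 32, 37, 40, 24] for k=0..6.
π_54 has 2 disjoint cycles with lengths [88, 1] on {0,…,88}.
With 2 cycles on 89 points, sign = (−1)^{89−2} = -1.
The Jacobi symbol (54|89) = -1 (Zolotarev) agrees.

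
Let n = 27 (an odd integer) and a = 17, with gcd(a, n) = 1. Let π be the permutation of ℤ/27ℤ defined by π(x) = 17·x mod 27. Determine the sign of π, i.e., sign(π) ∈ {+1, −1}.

-1

Orbit of 26 under x↦17x: [26, 10, 8, 1, 17, 19]… (length divides ord_27(17)).
Cycle lengths of π_17 on ℤ/27ℤ: [6, 6, 6, 2, 2, 2, 2, 1]; 8 cycles in total.
Σ(ℓ_i−1) = 27−8 = 19; sign = (−1)^19 = -1.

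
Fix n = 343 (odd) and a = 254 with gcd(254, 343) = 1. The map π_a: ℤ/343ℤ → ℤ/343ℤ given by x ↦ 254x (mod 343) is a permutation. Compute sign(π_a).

+1

Start at x=156: 156 → 179 → 190 → 240 → 249 → 134 → 79 → … (one orbit).
π_254 has 7 disjoint cycles with lengths [147, 147, 21, 21, 3, 3, 1] on {0,…,342}.
With 7 cycles on 343 points, sign = (−1)^{343−7} = +1.
Zolotarev: (254|343) = +1, matching the cycle-count sign.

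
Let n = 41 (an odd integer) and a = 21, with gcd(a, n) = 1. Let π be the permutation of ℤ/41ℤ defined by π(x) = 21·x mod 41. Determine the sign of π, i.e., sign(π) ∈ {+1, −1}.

Trace 4: π^k(4) = [4, 2, 1, 21, 31, 36, 18] for k=0..6.
Decompose π into cycles: lengths [20, 20, 1] (3 cycles, including the fixed point 0).
Σ(ℓ_i−1) = 41−3 = 38; sign = (−1)^38 = +1.

+1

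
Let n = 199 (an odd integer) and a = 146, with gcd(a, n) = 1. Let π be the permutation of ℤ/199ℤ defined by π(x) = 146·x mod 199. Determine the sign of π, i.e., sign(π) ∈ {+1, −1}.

Trace 126: π^k(126) = [126, 88, 112, 34, 188, 185, 145] for k=0..6.
2 cycles of lengths [198, 1].
2 cycles on 199: each ℓ→(−1)^(ℓ−1), product (−1)^197 = -1.

-1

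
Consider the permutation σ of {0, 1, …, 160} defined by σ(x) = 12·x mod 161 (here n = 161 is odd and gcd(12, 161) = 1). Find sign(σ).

-1

Trace 16: π^k(16) = [16, 31, 50, 117, 116, 104, 121] for k=0..6.
Cycle lengths of π_12 on ℤ/161ℤ: [66, 66, 11, 11, 6, 1]; 6 cycles in total.
With 6 cycles on 161 points, sign = (−1)^{161−6} = -1.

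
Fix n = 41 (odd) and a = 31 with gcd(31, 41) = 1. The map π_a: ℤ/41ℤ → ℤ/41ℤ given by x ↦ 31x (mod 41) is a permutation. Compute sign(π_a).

+1

Orbit of 4 under x↦31x: [4, 1, 31, 18, 25, 37, 40]… (length divides ord_41(31)).
The orbit structure of x ↦ 31x mod 41: 5 orbits of sizes [10, 10, 10, 10, 1].
sign(π) = (−1)^{n − #cycles} = (−1)^{41−5} = (−1)^36 = +1.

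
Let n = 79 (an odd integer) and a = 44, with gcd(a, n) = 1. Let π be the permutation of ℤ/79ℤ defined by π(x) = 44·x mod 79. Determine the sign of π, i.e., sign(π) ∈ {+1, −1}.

Trace 36: π^k(36) = [36, 4, 18, 2, 9, 1, 44] for k=0..6.
The orbit structure of x ↦ 44x mod 79: 3 orbits of sizes [39, 39, 1].
79 − 3 = 76 transpositions; sign(π) = (−1)^76 = +1.

+1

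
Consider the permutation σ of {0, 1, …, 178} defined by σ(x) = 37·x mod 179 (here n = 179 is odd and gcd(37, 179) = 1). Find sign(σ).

-1

Start at x=95: 95 → 114 → 101 → 157 → 81 → 133 → 88 → … (one orbit).
Decompose π into cycles: lengths [178, 1] (2 cycles, including the fixed point 0).
With 2 cycles on 179 points, sign = (−1)^{179−2} = -1.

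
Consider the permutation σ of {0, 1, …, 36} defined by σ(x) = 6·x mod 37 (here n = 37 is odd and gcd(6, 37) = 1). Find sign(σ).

Trace 6: π^k(6) = [6, 36, 31, 1] for k=0..3.
The orbit structure of x ↦ 6x mod 37: 10 orbits of sizes [4, 4, 4, 4, 4, 4, 4, 4, 4, 1].
sign(π) = (−1)^{n − #cycles} = (−1)^{37−10} = (−1)^27 = -1.

-1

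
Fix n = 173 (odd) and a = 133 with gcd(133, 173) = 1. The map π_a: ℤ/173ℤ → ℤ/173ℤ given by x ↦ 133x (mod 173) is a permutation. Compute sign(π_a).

Orbit of 136 under x↦133x: [136, 96, 139, 149, 95, 6, 106]… (length divides ord_173(133)).
π_133 has 5 disjoint cycles with lengths [43, 43, 43, 43, 1] on {0,…,172}.
n − c = 173 − 5 = 168; sign = (−1)^168 = +1.
The Jacobi symbol (133|173) = +1 (Zolotarev) agrees.

+1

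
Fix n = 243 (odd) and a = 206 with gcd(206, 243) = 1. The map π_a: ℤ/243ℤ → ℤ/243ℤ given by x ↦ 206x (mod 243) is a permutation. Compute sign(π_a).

-1

Orbit of 208 under x↦206x: [208, 80, 199, 170, 28, 179, 181]… (length divides ord_243(206)).
Cycle type of π: 54×3 + 18×3 + 6×3 + 2×4 + 1; total 14 cycles.
With 14 cycles on 243 points, sign = (−1)^{243−14} = -1.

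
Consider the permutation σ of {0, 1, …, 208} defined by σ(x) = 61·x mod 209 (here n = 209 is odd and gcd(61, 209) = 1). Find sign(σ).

-1

Orbit of 125 under x↦61x: [125, 101, 100, 39, 80, 73, 64]… (length divides ord_209(61)).
6 cycles of lengths [90, 90, 10, 9, 9, 1].
6 cycles on 209: each ℓ→(−1)^(ℓ−1), product (−1)^203 = -1.
Via Zolotarev, sign(π_{61}) = (61|209) = -1.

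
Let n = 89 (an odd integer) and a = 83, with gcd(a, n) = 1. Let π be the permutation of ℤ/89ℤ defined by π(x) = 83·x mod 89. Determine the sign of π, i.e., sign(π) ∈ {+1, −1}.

Start at x=17: 17 → 76 → 78 → 66 → 49 → 62 → 73 → … (one orbit).
2 cycles of lengths [88, 1].
sign(π) = (−1)^{n − #cycles} = (−1)^{89−2} = (−1)^87 = -1.
Check: (83/89) = -1 by Zolotarev.

-1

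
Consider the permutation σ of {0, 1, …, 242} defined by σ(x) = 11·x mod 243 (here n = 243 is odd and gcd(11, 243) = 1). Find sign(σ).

Start at x=115: 115 → 50 → 64 → 218 → 211 → 134 → 16 → … (one orbit).
Cycle lengths of π_11 on ℤ/243ℤ: [162, 54, 18, 6, 2, 1]; 6 cycles in total.
243 − 6 = 237 transpositions; sign(π) = (−1)^237 = -1.
Zolotarev: (11|243) = -1, matching the cycle-count sign.

-1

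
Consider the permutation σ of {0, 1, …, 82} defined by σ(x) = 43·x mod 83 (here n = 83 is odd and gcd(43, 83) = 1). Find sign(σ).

Orbit of 48 under x↦43x: [48, 72, 25, 79, 77, 74, 28]… (length divides ord_83(43)).
π_43 has 2 disjoint cycles with lengths [82, 1] on {0,…,82}.
n − c = 83 − 2 = 81; sign = (−1)^81 = -1.
The Jacobi symbol (43|83) = -1 (Zolotarev) agrees.

-1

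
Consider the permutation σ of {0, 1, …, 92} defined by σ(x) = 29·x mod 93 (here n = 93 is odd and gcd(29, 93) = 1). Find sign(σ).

+1

Start at x=16: 16 → 92 → 64 → 89 → 70 → 77 → 1 → … (one orbit).
π_29 has 11 disjoint cycles with lengths [10, 10, 10, 10, 10, 10, 10, 10, 10, 2, 1] on {0,…,92}.
11 cycles on 93: each ℓ→(−1)^(ℓ−1), product (−1)^82 = +1.
Via Zolotarev, sign(π_{29}) = (29|93) = +1.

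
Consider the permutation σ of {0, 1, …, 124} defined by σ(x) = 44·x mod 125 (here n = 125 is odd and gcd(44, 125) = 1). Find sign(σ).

+1

Trace 36: π^k(36) = [36, 84, 71, 124, 81, 64, 66] for k=0..6.
π_44 has 7 disjoint cycles with lengths [50, 50, 10, 10, 2, 2, 1] on {0,…,124}.
With 7 cycles on 125 points, sign = (−1)^{125−7} = +1.
(44|125)_J = +1 (Zolotarev's lemma cross-check).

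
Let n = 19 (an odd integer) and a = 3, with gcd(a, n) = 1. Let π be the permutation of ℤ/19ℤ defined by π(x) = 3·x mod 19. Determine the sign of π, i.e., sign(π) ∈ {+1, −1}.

-1

Trace 10: π^k(10) = [10, 11, 14, 4, 12, 17, 13] for k=0..6.
2 cycles of lengths [18, 1].
With 2 cycles on 19 points, sign = (−1)^{19−2} = -1.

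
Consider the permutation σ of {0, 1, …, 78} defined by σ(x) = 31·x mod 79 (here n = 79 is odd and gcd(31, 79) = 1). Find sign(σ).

+1

Orbit of 45 under x↦31x: [45, 52, 32, 44, 21, 19, 36]… (length divides ord_79(31)).
The orbit structure of x ↦ 31x mod 79: 3 orbits of sizes [39, 39, 1].
sign(π) = (−1)^{n − #cycles} = (−1)^{79−3} = (−1)^76 = +1.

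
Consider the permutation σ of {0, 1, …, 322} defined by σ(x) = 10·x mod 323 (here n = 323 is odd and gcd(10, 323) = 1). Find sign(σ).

Start at x=29: 29 → 290 → 316 → 253 → 269 → 106 → 91 → … (one orbit).
The orbit structure of x ↦ 10x mod 323: 5 orbits of sizes [144, 144, 18, 16, 1].
n − c = 323 − 5 = 318; sign = (−1)^318 = +1.
Check: (10/323) = +1 by Zolotarev.

+1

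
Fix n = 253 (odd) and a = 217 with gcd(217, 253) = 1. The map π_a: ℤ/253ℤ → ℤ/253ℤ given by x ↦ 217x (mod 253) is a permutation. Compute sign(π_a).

+1

Start at x=178: 178 → 170 → 205 → 210 → 30 → 185 → 171 → … (one orbit).
π_217 has 5 disjoint cycles with lengths [110, 110, 22, 10, 1] on {0,…,252}.
sign(π) = (−1)^{n − #cycles} = (−1)^{253−5} = (−1)^248 = +1.
Check: (217/253) = +1 by Zolotarev.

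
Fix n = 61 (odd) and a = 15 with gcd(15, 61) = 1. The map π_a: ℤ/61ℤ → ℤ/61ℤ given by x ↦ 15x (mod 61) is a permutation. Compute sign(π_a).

Trace 20: π^k(20) = [20, 56, 47, 34, 22, 25, 9] for k=0..6.
The orbit structure of x ↦ 15x mod 61: 5 orbits of sizes [15, 15, 15, 15, 1].
5 cycles on 61: each ℓ→(−1)^(ℓ−1), product (−1)^56 = +1.

+1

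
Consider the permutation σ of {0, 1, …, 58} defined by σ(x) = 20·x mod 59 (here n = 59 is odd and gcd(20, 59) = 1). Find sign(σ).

+1

Orbit of 46 under x↦20x: [46, 35, 51, 17, 45, 15, 5]… (length divides ord_59(20)).
Cycle lengths of π_20 on ℤ/59ℤ: [29, 29, 1]; 3 cycles in total.
With 3 cycles on 59 points, sign = (−1)^{59−3} = +1.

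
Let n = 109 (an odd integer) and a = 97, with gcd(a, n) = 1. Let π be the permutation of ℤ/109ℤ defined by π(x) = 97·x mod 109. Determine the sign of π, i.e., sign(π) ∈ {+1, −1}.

Orbit of 63 under x↦97x: [63, 7, 25, 27, 3, 73, 105]… (length divides ord_109(97)).
Decompose π into cycles: lengths [27, 27, 27, 27, 1] (5 cycles, including the fixed point 0).
With 5 cycles on 109 points, sign = (−1)^{109−5} = +1.

+1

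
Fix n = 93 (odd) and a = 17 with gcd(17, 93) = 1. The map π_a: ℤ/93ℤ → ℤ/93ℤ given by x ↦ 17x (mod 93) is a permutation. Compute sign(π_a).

+1

Trace 17: π^k(17) = [17, 10, 77, 7, 26, 70, 74] for k=0..6.
Decompose π into cycles: lengths [30, 30, 30, 2, 1] (5 cycles, including the fixed point 0).
5 cycles on 93: each ℓ→(−1)^(ℓ−1), product (−1)^88 = +1.
Zolotarev: (17|93) = +1, matching the cycle-count sign.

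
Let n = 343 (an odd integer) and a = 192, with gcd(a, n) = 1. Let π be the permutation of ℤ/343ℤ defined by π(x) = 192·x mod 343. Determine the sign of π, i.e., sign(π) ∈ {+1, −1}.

Orbit of 328 under x↦192x: [328, 207, 299, 127, 31, 121, 251]… (length divides ord_343(192)).
π_192 has 4 disjoint cycles with lengths [294, 42, 6, 1] on {0,…,342}.
With 4 cycles on 343 points, sign = (−1)^{343−4} = -1.
Via Zolotarev, sign(π_{192}) = (192|343) = -1.

-1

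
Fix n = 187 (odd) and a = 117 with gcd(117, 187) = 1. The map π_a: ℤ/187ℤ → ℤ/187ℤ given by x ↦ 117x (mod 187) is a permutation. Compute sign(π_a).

Orbit of 172 under x↦117x: [172, 115, 178, 69, 32, 4, 94]… (length divides ord_187(117)).
π_117 has 8 disjoint cycles with lengths [40, 40, 40, 40, 10, 8, 8, 1] on {0,…,186}.
n − c = 187 − 8 = 179; sign = (−1)^179 = -1.
The Jacobi symbol (117|187) = -1 (Zolotarev) agrees.

-1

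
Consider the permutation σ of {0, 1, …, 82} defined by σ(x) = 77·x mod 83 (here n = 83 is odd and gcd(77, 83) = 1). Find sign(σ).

+1

Start at x=37: 37 → 27 → 4 → 59 → 61 → 49 → 38 → … (one orbit).
The orbit structure of x ↦ 77x mod 83: 3 orbits of sizes [41, 41, 1].
sign(π) = (−1)^{n − #cycles} = (−1)^{83−3} = (−1)^80 = +1.
The Jacobi symbol (77|83) = +1 (Zolotarev) agrees.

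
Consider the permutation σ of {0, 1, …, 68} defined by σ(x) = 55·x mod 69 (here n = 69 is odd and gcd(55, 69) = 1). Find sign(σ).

Orbit of 1 under x↦55x: [1, 55, 58, 16, 52, 31, 49]… (length divides ord_69(55)).
Decompose π into cycles: lengths [11, 11, 11, 11, 11, 11, 1, 1, 1] (9 cycles, including the fixed point 0).
69 − 9 = 60 transpositions; sign(π) = (−1)^60 = +1.

+1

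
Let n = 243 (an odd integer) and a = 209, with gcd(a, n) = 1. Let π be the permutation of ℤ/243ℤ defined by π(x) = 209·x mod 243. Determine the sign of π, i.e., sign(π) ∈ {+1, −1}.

Orbit of 133 under x↦209x: [133, 95, 172, 227, 58, 215, 223]… (length divides ord_243(209)).
6 cycles of lengths [162, 54, 18, 6, 2, 1].
sign(π) = (−1)^{n − #cycles} = (−1)^{243−6} = (−1)^237 = -1.
(209|243)_J = -1 (Zolotarev's lemma cross-check).

-1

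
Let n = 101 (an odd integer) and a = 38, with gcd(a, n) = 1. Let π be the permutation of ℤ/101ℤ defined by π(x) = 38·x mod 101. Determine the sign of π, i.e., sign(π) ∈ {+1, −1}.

-1

Trace 99: π^k(99) = [99, 25, 41, 43, 18, 78, 35] for k=0..6.
2 cycles of lengths [100, 1].
sign(π) = (−1)^{n − #cycles} = (−1)^{101−2} = (−1)^99 = -1.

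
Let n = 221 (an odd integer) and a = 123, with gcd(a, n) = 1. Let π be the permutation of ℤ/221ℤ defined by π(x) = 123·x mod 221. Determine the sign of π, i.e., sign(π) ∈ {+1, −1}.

Trace 123: π^k(123) = [123, 101, 47, 35, 106, 220, 98] for k=0..6.
Decompose π into cycles: lengths [12, 12, 12, 12, 12, 12, 12, 12, 12, 12, 12, 12, 12, 12, 12, 12, 12, 4, 4, 4, 4, 1] (22 cycles, including the fixed point 0).
22 cycles on 221: each ℓ→(−1)^(ℓ−1), product (−1)^199 = -1.
(123|221)_J = -1 (Zolotarev's lemma cross-check).

-1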